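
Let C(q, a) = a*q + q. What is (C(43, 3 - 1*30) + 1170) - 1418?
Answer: -1366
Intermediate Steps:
C(q, a) = q + a*q
(C(43, 3 - 1*30) + 1170) - 1418 = (43*(1 + (3 - 1*30)) + 1170) - 1418 = (43*(1 + (3 - 30)) + 1170) - 1418 = (43*(1 - 27) + 1170) - 1418 = (43*(-26) + 1170) - 1418 = (-1118 + 1170) - 1418 = 52 - 1418 = -1366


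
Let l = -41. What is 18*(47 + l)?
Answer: 108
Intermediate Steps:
18*(47 + l) = 18*(47 - 41) = 18*6 = 108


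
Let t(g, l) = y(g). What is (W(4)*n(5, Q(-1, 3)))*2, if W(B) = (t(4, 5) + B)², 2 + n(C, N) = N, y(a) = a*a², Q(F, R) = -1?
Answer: -27744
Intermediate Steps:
y(a) = a³
t(g, l) = g³
n(C, N) = -2 + N
W(B) = (64 + B)² (W(B) = (4³ + B)² = (64 + B)²)
(W(4)*n(5, Q(-1, 3)))*2 = ((64 + 4)²*(-2 - 1))*2 = (68²*(-3))*2 = (4624*(-3))*2 = -13872*2 = -27744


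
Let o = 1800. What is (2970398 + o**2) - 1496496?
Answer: 4713902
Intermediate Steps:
(2970398 + o**2) - 1496496 = (2970398 + 1800**2) - 1496496 = (2970398 + 3240000) - 1496496 = 6210398 - 1496496 = 4713902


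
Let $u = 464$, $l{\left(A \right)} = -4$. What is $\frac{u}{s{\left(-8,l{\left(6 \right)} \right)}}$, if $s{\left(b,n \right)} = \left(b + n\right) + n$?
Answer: $-29$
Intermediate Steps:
$s{\left(b,n \right)} = b + 2 n$
$\frac{u}{s{\left(-8,l{\left(6 \right)} \right)}} = \frac{464}{-8 + 2 \left(-4\right)} = \frac{464}{-8 - 8} = \frac{464}{-16} = 464 \left(- \frac{1}{16}\right) = -29$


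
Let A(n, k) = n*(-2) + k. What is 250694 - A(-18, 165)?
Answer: 250493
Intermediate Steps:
A(n, k) = k - 2*n (A(n, k) = -2*n + k = k - 2*n)
250694 - A(-18, 165) = 250694 - (165 - 2*(-18)) = 250694 - (165 + 36) = 250694 - 1*201 = 250694 - 201 = 250493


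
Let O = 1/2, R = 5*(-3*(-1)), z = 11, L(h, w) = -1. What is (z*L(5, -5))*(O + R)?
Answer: -341/2 ≈ -170.50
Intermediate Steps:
R = 15 (R = 5*3 = 15)
O = ½ ≈ 0.50000
(z*L(5, -5))*(O + R) = (11*(-1))*(½ + 15) = -11*31/2 = -341/2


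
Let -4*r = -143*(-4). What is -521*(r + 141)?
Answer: 1042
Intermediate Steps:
r = -143 (r = -(-143)*(-4)/4 = -¼*572 = -143)
-521*(r + 141) = -521*(-143 + 141) = -521*(-2) = 1042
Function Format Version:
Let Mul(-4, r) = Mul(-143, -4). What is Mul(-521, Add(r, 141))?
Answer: 1042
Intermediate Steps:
r = -143 (r = Mul(Rational(-1, 4), Mul(-143, -4)) = Mul(Rational(-1, 4), 572) = -143)
Mul(-521, Add(r, 141)) = Mul(-521, Add(-143, 141)) = Mul(-521, -2) = 1042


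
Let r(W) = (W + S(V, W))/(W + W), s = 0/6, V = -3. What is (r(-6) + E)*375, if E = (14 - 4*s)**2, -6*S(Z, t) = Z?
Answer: 589375/8 ≈ 73672.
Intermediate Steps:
s = 0 (s = 0*(1/6) = 0)
S(Z, t) = -Z/6
r(W) = (1/2 + W)/(2*W) (r(W) = (W - 1/6*(-3))/(W + W) = (W + 1/2)/((2*W)) = (1/2 + W)*(1/(2*W)) = (1/2 + W)/(2*W))
E = 196 (E = (14 - 4*0)**2 = (14 + 0)**2 = 14**2 = 196)
(r(-6) + E)*375 = ((1/4)*(1 + 2*(-6))/(-6) + 196)*375 = ((1/4)*(-1/6)*(1 - 12) + 196)*375 = ((1/4)*(-1/6)*(-11) + 196)*375 = (11/24 + 196)*375 = (4715/24)*375 = 589375/8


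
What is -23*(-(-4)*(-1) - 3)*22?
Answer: 3542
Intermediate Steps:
-23*(-(-4)*(-1) - 3)*22 = -23*(-4*1 - 3)*22 = -23*(-4 - 3)*22 = -23*(-7)*22 = 161*22 = 3542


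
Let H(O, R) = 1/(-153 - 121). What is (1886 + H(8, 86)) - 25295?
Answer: -6414067/274 ≈ -23409.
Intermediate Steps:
H(O, R) = -1/274 (H(O, R) = 1/(-274) = -1/274)
(1886 + H(8, 86)) - 25295 = (1886 - 1/274) - 25295 = 516763/274 - 25295 = -6414067/274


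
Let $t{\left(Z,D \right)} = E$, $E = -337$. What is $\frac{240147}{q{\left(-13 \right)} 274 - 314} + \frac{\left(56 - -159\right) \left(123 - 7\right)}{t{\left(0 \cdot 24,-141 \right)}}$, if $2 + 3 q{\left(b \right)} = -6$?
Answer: $- \frac{320950577}{1056158} \approx -303.88$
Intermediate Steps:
$q{\left(b \right)} = - \frac{8}{3}$ ($q{\left(b \right)} = - \frac{2}{3} + \frac{1}{3} \left(-6\right) = - \frac{2}{3} - 2 = - \frac{8}{3}$)
$t{\left(Z,D \right)} = -337$
$\frac{240147}{q{\left(-13 \right)} 274 - 314} + \frac{\left(56 - -159\right) \left(123 - 7\right)}{t{\left(0 \cdot 24,-141 \right)}} = \frac{240147}{\left(- \frac{8}{3}\right) 274 - 314} + \frac{\left(56 - -159\right) \left(123 - 7\right)}{-337} = \frac{240147}{- \frac{2192}{3} - 314} + \left(56 + 159\right) 116 \left(- \frac{1}{337}\right) = \frac{240147}{- \frac{3134}{3}} + 215 \cdot 116 \left(- \frac{1}{337}\right) = 240147 \left(- \frac{3}{3134}\right) + 24940 \left(- \frac{1}{337}\right) = - \frac{720441}{3134} - \frac{24940}{337} = - \frac{320950577}{1056158}$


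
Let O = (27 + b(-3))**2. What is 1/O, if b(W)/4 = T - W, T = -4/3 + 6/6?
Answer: 9/12769 ≈ 0.00070483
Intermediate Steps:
T = -1/3 (T = -4*1/3 + 6*(1/6) = -4/3 + 1 = -1/3 ≈ -0.33333)
b(W) = -4/3 - 4*W (b(W) = 4*(-1/3 - W) = -4/3 - 4*W)
O = 12769/9 (O = (27 + (-4/3 - 4*(-3)))**2 = (27 + (-4/3 + 12))**2 = (27 + 32/3)**2 = (113/3)**2 = 12769/9 ≈ 1418.8)
1/O = 1/(12769/9) = 9/12769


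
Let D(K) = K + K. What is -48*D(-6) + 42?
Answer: 618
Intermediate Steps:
D(K) = 2*K
-48*D(-6) + 42 = -96*(-6) + 42 = -48*(-12) + 42 = 576 + 42 = 618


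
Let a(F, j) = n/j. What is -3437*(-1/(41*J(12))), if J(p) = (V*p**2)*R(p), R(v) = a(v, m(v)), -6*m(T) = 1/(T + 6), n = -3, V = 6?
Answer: 3437/11477376 ≈ 0.00029946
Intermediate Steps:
m(T) = -1/(6*(6 + T)) (m(T) = -1/(6*(T + 6)) = -1/(6*(6 + T)))
a(F, j) = -3/j
R(v) = 108 + 18*v (R(v) = -(-108 - 18*v) = -3*(-36 - 6*v) = 108 + 18*v)
J(p) = 6*p**2*(108 + 18*p) (J(p) = (6*p**2)*(108 + 18*p) = 6*p**2*(108 + 18*p))
-3437*(-1/(41*J(12))) = -3437*(-1/(637632*(6 + 12))) = -3437/((-4428*144*18)) = -3437/((-41*279936)) = -3437/(-11477376) = -3437*(-1/11477376) = 3437/11477376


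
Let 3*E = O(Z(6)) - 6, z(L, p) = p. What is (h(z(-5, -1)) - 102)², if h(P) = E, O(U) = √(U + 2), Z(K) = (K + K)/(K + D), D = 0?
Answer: 96100/9 ≈ 10678.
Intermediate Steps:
Z(K) = 2 (Z(K) = (K + K)/(K + 0) = (2*K)/K = 2)
O(U) = √(2 + U)
E = -4/3 (E = (√(2 + 2) - 6)/3 = (√4 - 6)/3 = (2 - 6)/3 = (⅓)*(-4) = -4/3 ≈ -1.3333)
h(P) = -4/3
(h(z(-5, -1)) - 102)² = (-4/3 - 102)² = (-310/3)² = 96100/9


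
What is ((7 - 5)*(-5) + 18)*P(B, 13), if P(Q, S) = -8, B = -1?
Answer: -64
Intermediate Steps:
((7 - 5)*(-5) + 18)*P(B, 13) = ((7 - 5)*(-5) + 18)*(-8) = (2*(-5) + 18)*(-8) = (-10 + 18)*(-8) = 8*(-8) = -64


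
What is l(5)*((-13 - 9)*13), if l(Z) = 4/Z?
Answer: -1144/5 ≈ -228.80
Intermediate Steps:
l(5)*((-13 - 9)*13) = (4/5)*((-13 - 9)*13) = (4*(1/5))*(-22*13) = (4/5)*(-286) = -1144/5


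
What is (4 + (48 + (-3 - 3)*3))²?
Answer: 1156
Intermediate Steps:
(4 + (48 + (-3 - 3)*3))² = (4 + (48 - 6*3))² = (4 + (48 - 18))² = (4 + 30)² = 34² = 1156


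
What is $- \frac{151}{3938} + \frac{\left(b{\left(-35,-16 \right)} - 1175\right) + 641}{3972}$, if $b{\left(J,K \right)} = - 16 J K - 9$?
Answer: $- \frac{19011293}{7820868} \approx -2.4308$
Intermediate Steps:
$b{\left(J,K \right)} = -9 - 16 J K$ ($b{\left(J,K \right)} = - 16 J K - 9 = -9 - 16 J K$)
$- \frac{151}{3938} + \frac{\left(b{\left(-35,-16 \right)} - 1175\right) + 641}{3972} = - \frac{151}{3938} + \frac{\left(\left(-9 - \left(-560\right) \left(-16\right)\right) - 1175\right) + 641}{3972} = \left(-151\right) \frac{1}{3938} + \left(\left(\left(-9 - 8960\right) - 1175\right) + 641\right) \frac{1}{3972} = - \frac{151}{3938} + \left(\left(-8969 - 1175\right) + 641\right) \frac{1}{3972} = - \frac{151}{3938} + \left(-10144 + 641\right) \frac{1}{3972} = - \frac{151}{3938} - \frac{9503}{3972} = - \frac{19011293}{7820868}$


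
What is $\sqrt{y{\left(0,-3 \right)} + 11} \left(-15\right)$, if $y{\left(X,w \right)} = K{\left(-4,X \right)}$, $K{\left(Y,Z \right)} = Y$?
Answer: $- 15 \sqrt{7} \approx -39.686$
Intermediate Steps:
$y{\left(X,w \right)} = -4$
$\sqrt{y{\left(0,-3 \right)} + 11} \left(-15\right) = \sqrt{-4 + 11} \left(-15\right) = \sqrt{7} \left(-15\right) = - 15 \sqrt{7}$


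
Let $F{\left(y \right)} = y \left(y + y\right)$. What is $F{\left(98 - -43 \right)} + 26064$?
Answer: $65826$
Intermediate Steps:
$F{\left(y \right)} = 2 y^{2}$ ($F{\left(y \right)} = y 2 y = 2 y^{2}$)
$F{\left(98 - -43 \right)} + 26064 = 2 \left(98 - -43\right)^{2} + 26064 = 2 \left(98 + 43\right)^{2} + 26064 = 2 \cdot 141^{2} + 26064 = 2 \cdot 19881 + 26064 = 39762 + 26064 = 65826$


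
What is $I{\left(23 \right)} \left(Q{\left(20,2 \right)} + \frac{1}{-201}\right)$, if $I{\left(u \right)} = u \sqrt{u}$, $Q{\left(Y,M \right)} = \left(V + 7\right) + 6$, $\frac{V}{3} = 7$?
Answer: $\frac{157159 \sqrt{23}}{201} \approx 3749.8$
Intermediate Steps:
$V = 21$ ($V = 3 \cdot 7 = 21$)
$Q{\left(Y,M \right)} = 34$ ($Q{\left(Y,M \right)} = \left(21 + 7\right) + 6 = 28 + 6 = 34$)
$I{\left(u \right)} = u^{\frac{3}{2}}$
$I{\left(23 \right)} \left(Q{\left(20,2 \right)} + \frac{1}{-201}\right) = 23^{\frac{3}{2}} \left(34 + \frac{1}{-201}\right) = 23 \sqrt{23} \left(34 - \frac{1}{201}\right) = 23 \sqrt{23} \cdot \frac{6833}{201} = \frac{157159 \sqrt{23}}{201}$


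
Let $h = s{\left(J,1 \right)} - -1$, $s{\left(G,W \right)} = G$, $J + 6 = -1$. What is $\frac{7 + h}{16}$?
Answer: $\frac{1}{16} \approx 0.0625$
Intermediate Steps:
$J = -7$ ($J = -6 - 1 = -7$)
$h = -6$ ($h = -7 - -1 = -7 + 1 = -6$)
$\frac{7 + h}{16} = \frac{7 - 6}{16} = \frac{1}{16} \cdot 1 = \frac{1}{16}$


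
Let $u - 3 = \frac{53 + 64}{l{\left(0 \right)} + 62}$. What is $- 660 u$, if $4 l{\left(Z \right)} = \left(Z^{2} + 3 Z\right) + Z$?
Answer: $- \frac{99990}{31} \approx -3225.5$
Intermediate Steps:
$l{\left(Z \right)} = Z + \frac{Z^{2}}{4}$ ($l{\left(Z \right)} = \frac{\left(Z^{2} + 3 Z\right) + Z}{4} = \frac{Z^{2} + 4 Z}{4} = Z + \frac{Z^{2}}{4}$)
$u = \frac{303}{62}$ ($u = 3 + \frac{53 + 64}{\frac{1}{4} \cdot 0 \left(4 + 0\right) + 62} = 3 + \frac{117}{\frac{1}{4} \cdot 0 \cdot 4 + 62} = 3 + \frac{117}{0 + 62} = 3 + \frac{117}{62} = \frac{303}{62} \approx 4.8871$)
$- 660 u = \left(-660\right) \frac{303}{62} = - \frac{99990}{31}$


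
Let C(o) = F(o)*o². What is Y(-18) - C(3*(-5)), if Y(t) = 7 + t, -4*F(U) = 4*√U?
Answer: -11 + 225*I*√15 ≈ -11.0 + 871.42*I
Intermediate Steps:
F(U) = -√U
C(o) = -o^(5/2) (C(o) = (-√o)*o² = -o^(5/2))
Y(-18) - C(3*(-5)) = (7 - 18) - (-1)*(3*(-5))^(5/2) = -11 - (-1)*(-15)^(5/2) = -11 - (-1)*225*I*√15 = -11 - (-225)*I*√15 = -11 + 225*I*√15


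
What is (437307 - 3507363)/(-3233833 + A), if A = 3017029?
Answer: 8822/623 ≈ 14.161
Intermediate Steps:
(437307 - 3507363)/(-3233833 + A) = (437307 - 3507363)/(-3233833 + 3017029) = -3070056/(-216804) = -3070056*(-1/216804) = 8822/623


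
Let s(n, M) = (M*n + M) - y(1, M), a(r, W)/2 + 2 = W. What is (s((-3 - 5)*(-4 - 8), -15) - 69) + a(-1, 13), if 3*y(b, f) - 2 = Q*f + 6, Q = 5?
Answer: -4439/3 ≈ -1479.7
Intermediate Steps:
y(b, f) = 8/3 + 5*f/3 (y(b, f) = ⅔ + (5*f + 6)/3 = ⅔ + (6 + 5*f)/3 = ⅔ + (2 + 5*f/3) = 8/3 + 5*f/3)
a(r, W) = -4 + 2*W
s(n, M) = -8/3 - 2*M/3 + M*n (s(n, M) = (M*n + M) - (8/3 + 5*M/3) = (M + M*n) + (-8/3 - 5*M/3) = -8/3 - 2*M/3 + M*n)
(s((-3 - 5)*(-4 - 8), -15) - 69) + a(-1, 13) = ((-8/3 - ⅔*(-15) - 15*(-3 - 5)*(-4 - 8)) - 69) + (-4 + 2*13) = ((-8/3 + 10 - (-120)*(-12)) - 69) + (-4 + 26) = ((-8/3 + 10 - 15*96) - 69) + 22 = ((-8/3 + 10 - 1440) - 69) + 22 = (-4298/3 - 69) + 22 = -4505/3 + 22 = -4439/3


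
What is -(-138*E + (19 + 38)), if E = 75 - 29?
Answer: 6291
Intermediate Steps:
E = 46
-(-138*E + (19 + 38)) = -(-138*46 + (19 + 38)) = -(-6348 + 57) = -1*(-6291) = 6291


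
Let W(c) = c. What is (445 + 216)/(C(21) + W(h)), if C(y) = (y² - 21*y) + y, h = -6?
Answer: 661/15 ≈ 44.067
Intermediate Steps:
C(y) = y² - 20*y
(445 + 216)/(C(21) + W(h)) = (445 + 216)/(21*(-20 + 21) - 6) = 661/(21*1 - 6) = 661/(21 - 6) = 661/15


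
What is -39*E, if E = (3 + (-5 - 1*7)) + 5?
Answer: 156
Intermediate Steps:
E = -4 (E = (3 + (-5 - 7)) + 5 = (3 - 12) + 5 = -9 + 5 = -4)
-39*E = -39*(-4) = 156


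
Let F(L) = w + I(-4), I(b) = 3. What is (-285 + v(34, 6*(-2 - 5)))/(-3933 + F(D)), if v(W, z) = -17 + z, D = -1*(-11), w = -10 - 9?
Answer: 344/3949 ≈ 0.087111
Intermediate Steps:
w = -19
D = 11
F(L) = -16 (F(L) = -19 + 3 = -16)
(-285 + v(34, 6*(-2 - 5)))/(-3933 + F(D)) = (-285 + (-17 + 6*(-2 - 5)))/(-3933 - 16) = (-285 + (-17 + 6*(-7)))/(-3949) = (-285 + (-17 - 42))*(-1/3949) = (-285 - 59)*(-1/3949) = -344*(-1/3949) = 344/3949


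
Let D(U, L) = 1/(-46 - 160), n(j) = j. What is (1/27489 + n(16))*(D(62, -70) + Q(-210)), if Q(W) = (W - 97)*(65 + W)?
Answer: 237249082025/333102 ≈ 7.1224e+5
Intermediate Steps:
Q(W) = (-97 + W)*(65 + W)
D(U, L) = -1/206 (D(U, L) = 1/(-206) = -1/206)
(1/27489 + n(16))*(D(62, -70) + Q(-210)) = (1/27489 + 16)*(-1/206 + (-6305 + (-210)**2 - 32*(-210))) = (1/27489 + 16)*(-1/206 + (-6305 + 44100 + 6720)) = 439825*(-1/206 + 44515)/27489 = (439825/27489)*(9170089/206) = 237249082025/333102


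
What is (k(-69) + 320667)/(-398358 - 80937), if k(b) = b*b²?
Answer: 2614/159765 ≈ 0.016362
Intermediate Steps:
k(b) = b³
(k(-69) + 320667)/(-398358 - 80937) = ((-69)³ + 320667)/(-398358 - 80937) = (-328509 + 320667)/(-479295) = -7842*(-1/479295) = 2614/159765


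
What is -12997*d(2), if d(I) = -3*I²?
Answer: 155964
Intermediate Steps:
-12997*d(2) = -(-38991)*2² = -(-38991)*4 = -12997*(-12) = 155964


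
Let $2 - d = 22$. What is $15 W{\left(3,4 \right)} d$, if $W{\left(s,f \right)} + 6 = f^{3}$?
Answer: $-17400$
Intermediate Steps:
$W{\left(s,f \right)} = -6 + f^{3}$
$d = -20$ ($d = 2 - 22 = -20$)
$15 W{\left(3,4 \right)} d = 15 \left(-6 + 4^{3}\right) \left(-20\right) = 15 \left(-6 + 64\right) \left(-20\right) = 15 \cdot 58 \left(-20\right) = 870 \left(-20\right) = -17400$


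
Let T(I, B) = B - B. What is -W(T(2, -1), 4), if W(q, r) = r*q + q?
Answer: 0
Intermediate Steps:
T(I, B) = 0
W(q, r) = q + q*r (W(q, r) = q*r + q = q + q*r)
-W(T(2, -1), 4) = -0*(1 + 4) = -0*5 = -1*0 = 0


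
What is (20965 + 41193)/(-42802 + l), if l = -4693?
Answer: -62158/47495 ≈ -1.3087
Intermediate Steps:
(20965 + 41193)/(-42802 + l) = (20965 + 41193)/(-42802 - 4693) = 62158/(-47495) = 62158*(-1/47495) = -62158/47495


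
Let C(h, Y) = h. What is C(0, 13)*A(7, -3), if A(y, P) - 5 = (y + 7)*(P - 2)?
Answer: 0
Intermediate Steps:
A(y, P) = 5 + (-2 + P)*(7 + y) (A(y, P) = 5 + (y + 7)*(P - 2) = 5 + (7 + y)*(-2 + P) = 5 + (-2 + P)*(7 + y))
C(0, 13)*A(7, -3) = 0*(-9 - 2*7 + 7*(-3) - 3*7) = 0*(-9 - 14 - 21 - 21) = 0*(-65) = 0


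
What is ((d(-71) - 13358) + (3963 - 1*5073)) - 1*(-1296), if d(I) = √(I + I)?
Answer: -13172 + I*√142 ≈ -13172.0 + 11.916*I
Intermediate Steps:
d(I) = √2*√I (d(I) = √(2*I) = √2*√I)
((d(-71) - 13358) + (3963 - 1*5073)) - 1*(-1296) = ((√2*√(-71) - 13358) + (3963 - 1*5073)) - 1*(-1296) = ((√2*(I*√71) - 13358) + (3963 - 5073)) + 1296 = ((I*√142 - 13358) - 1110) + 1296 = ((-13358 + I*√142) - 1110) + 1296 = (-14468 + I*√142) + 1296 = -13172 + I*√142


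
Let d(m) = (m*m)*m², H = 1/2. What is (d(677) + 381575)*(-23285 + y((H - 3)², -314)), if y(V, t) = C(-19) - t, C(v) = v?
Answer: -4829413979229840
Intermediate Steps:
H = ½ (H = 1*(½) = ½ ≈ 0.50000)
d(m) = m⁴ (d(m) = m²*m² = m⁴)
y(V, t) = -19 - t
(d(677) + 381575)*(-23285 + y((H - 3)², -314)) = (677⁴ + 381575)*(-23285 + (-19 - 1*(-314))) = (210065472241 + 381575)*(-23285 + (-19 + 314)) = 210065853816*(-23285 + 295) = 210065853816*(-22990) = -4829413979229840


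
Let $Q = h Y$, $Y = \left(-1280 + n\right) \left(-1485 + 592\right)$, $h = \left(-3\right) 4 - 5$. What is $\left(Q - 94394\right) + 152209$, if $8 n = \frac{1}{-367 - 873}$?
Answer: $- \frac{192188755981}{9920} \approx -1.9374 \cdot 10^{7}$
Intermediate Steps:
$n = - \frac{1}{9920}$ ($n = \frac{1}{8 \left(-367 - 873\right)} = \frac{1}{8 \left(-1240\right)} = \frac{1}{8} \left(- \frac{1}{1240}\right) = - \frac{1}{9920} \approx -0.00010081$)
$h = -17$ ($h = -12 - 5 = -17$)
$Y = \frac{11338957693}{9920}$ ($Y = \left(-1280 - \frac{1}{9920}\right) \left(-1485 + 592\right) = \left(- \frac{12697601}{9920}\right) \left(-893\right) = \frac{11338957693}{9920} \approx 1.143 \cdot 10^{6}$)
$Q = - \frac{192762280781}{9920}$ ($Q = \left(-17\right) \frac{11338957693}{9920} = - \frac{192762280781}{9920} \approx -1.9432 \cdot 10^{7}$)
$\left(Q - 94394\right) + 152209 = \left(- \frac{192762280781}{9920} - 94394\right) + 152209 = - \frac{193698669261}{9920} + 152209 = - \frac{192188755981}{9920}$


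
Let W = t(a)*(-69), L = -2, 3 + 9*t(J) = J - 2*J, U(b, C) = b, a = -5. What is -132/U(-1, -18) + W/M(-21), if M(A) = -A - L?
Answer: 394/3 ≈ 131.33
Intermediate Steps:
t(J) = -⅓ - J/9 (t(J) = -⅓ + (J - 2*J)/9 = -⅓ + (-J)/9 = -⅓ - J/9)
W = -46/3 (W = (-⅓ - ⅑*(-5))*(-69) = (-⅓ + 5/9)*(-69) = (2/9)*(-69) = -46/3 ≈ -15.333)
M(A) = 2 - A (M(A) = -A - 1*(-2) = -A + 2 = 2 - A)
-132/U(-1, -18) + W/M(-21) = -132/(-1) - 46/(3*(2 - 1*(-21))) = -132*(-1) - 46/(3*(2 + 21)) = 132 - 46/3/23 = 132 - 46/3*1/23 = 132 - ⅔ = 394/3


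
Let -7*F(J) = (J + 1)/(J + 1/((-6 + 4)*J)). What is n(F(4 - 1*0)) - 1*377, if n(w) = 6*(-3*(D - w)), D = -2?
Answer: -74717/217 ≈ -344.32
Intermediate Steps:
F(J) = -(1 + J)/(7*(J - 1/(2*J))) (F(J) = -(J + 1)/(7*(J + 1/((-6 + 4)*J))) = -(1 + J)/(7*(J + 1/((-2)*J))) = -(1 + J)/(7*(J - 1/(2*J))))
n(w) = 36 + 18*w (n(w) = 6*(-3*(-2 - w)) = 6*(6 + 3*w) = 36 + 18*w)
n(F(4 - 1*0)) - 1*377 = (36 + 18*(-2*(4 - 1*0)*(1 + (4 - 1*0))/(-7 + 14*(4 - 1*0)²))) - 1*377 = (36 + 18*(-2*(4 + 0)*(1 + (4 + 0))/(-7 + 14*(4 + 0)²))) - 377 = (36 + 18*(-2*4*(1 + 4)/(-7 + 14*4²))) - 377 = (36 + 18*(-2*4*5/(-7 + 14*16))) - 377 = (36 + 18*(-2*4*5/(-7 + 224))) - 377 = (36 + 18*(-2*4*5/217)) - 377 = (36 + 18*(-2*4*1/217*5)) - 377 = (36 + 18*(-40/217)) - 377 = (36 - 720/217) - 377 = 7092/217 - 377 = -74717/217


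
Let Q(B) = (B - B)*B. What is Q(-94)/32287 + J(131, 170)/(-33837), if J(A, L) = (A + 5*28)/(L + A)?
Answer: -271/10184937 ≈ -2.6608e-5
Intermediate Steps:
Q(B) = 0 (Q(B) = 0*B = 0)
J(A, L) = (140 + A)/(A + L) (J(A, L) = (A + 140)/(A + L) = (140 + A)/(A + L))
Q(-94)/32287 + J(131, 170)/(-33837) = 0/32287 + ((140 + 131)/(131 + 170))/(-33837) = 0*(1/32287) + (271/301)*(-1/33837) = 0 + ((1/301)*271)*(-1/33837) = 0 + (271/301)*(-1/33837) = 0 - 271/10184937 = -271/10184937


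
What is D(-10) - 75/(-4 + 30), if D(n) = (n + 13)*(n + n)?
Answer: -1635/26 ≈ -62.885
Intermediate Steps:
D(n) = 2*n*(13 + n) (D(n) = (13 + n)*(2*n) = 2*n*(13 + n))
D(-10) - 75/(-4 + 30) = 2*(-10)*(13 - 10) - 75/(-4 + 30) = 2*(-10)*3 - 75/26 = -60 + (1/26)*(-75) = -60 - 75/26 = -1635/26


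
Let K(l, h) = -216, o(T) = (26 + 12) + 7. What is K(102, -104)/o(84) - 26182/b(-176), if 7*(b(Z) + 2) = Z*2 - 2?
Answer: 453769/920 ≈ 493.23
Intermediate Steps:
o(T) = 45 (o(T) = 38 + 7 = 45)
b(Z) = -16/7 + 2*Z/7 (b(Z) = -2 + (Z*2 - 2)/7 = -2 + (2*Z - 2)/7 = -2 + (-2 + 2*Z)/7 = -2 + (-2/7 + 2*Z/7) = -16/7 + 2*Z/7)
K(102, -104)/o(84) - 26182/b(-176) = -216/45 - 26182/(-16/7 + (2/7)*(-176)) = -216*1/45 - 26182/(-16/7 - 352/7) = -24/5 - 26182/(-368/7) = -24/5 - 26182*(-7/368) = -24/5 + 91637/184 = 453769/920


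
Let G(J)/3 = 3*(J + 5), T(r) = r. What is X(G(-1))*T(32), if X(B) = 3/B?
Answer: 8/3 ≈ 2.6667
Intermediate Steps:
G(J) = 45 + 9*J (G(J) = 3*(3*(J + 5)) = 3*(3*(5 + J)) = 3*(15 + 3*J) = 45 + 9*J)
X(G(-1))*T(32) = (3/(45 + 9*(-1)))*32 = (3/(45 - 9))*32 = (3/36)*32 = (3*(1/36))*32 = (1/12)*32 = 8/3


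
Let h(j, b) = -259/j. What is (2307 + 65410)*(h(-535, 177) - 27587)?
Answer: -999420711562/535 ≈ -1.8681e+9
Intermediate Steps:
(2307 + 65410)*(h(-535, 177) - 27587) = (2307 + 65410)*(-259/(-535) - 27587) = 67717*(-259*(-1/535) - 27587) = 67717*(259/535 - 27587) = 67717*(-14758786/535) = -999420711562/535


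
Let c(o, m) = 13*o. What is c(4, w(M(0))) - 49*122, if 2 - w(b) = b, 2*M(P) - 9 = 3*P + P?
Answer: -5926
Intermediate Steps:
M(P) = 9/2 + 2*P (M(P) = 9/2 + (3*P + P)/2 = 9/2 + (4*P)/2 = 9/2 + 2*P)
w(b) = 2 - b
c(4, w(M(0))) - 49*122 = 13*4 - 49*122 = 52 - 5978 = -5926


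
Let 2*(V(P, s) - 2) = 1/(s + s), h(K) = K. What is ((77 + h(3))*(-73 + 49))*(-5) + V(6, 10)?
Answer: 384081/40 ≈ 9602.0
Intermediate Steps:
V(P, s) = 2 + 1/(4*s) (V(P, s) = 2 + 1/(2*(s + s)) = 2 + 1/(2*((2*s))) = 2 + (1/(2*s))/2 = 2 + 1/(4*s))
((77 + h(3))*(-73 + 49))*(-5) + V(6, 10) = ((77 + 3)*(-73 + 49))*(-5) + (2 + (¼)/10) = (80*(-24))*(-5) + (2 + (¼)*(⅒)) = -1920*(-5) + (2 + 1/40) = 9600 + 81/40 = 384081/40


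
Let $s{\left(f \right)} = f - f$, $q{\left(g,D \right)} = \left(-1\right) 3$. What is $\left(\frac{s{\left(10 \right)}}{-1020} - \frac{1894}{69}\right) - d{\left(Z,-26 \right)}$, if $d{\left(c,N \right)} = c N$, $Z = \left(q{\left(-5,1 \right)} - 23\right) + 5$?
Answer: $- \frac{39568}{69} \approx -573.45$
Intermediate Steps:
$q{\left(g,D \right)} = -3$
$s{\left(f \right)} = 0$
$Z = -21$ ($Z = \left(-3 - 23\right) + 5 = -26 + 5 = -21$)
$d{\left(c,N \right)} = N c$
$\left(\frac{s{\left(10 \right)}}{-1020} - \frac{1894}{69}\right) - d{\left(Z,-26 \right)} = \left(\frac{0}{-1020} - \frac{1894}{69}\right) - \left(-26\right) \left(-21\right) = \left(0 \left(- \frac{1}{1020}\right) - \frac{1894}{69}\right) - 546 = \left(0 - \frac{1894}{69}\right) - 546 = - \frac{1894}{69} - 546 = - \frac{39568}{69}$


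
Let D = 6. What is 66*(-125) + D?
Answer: -8244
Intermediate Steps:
66*(-125) + D = 66*(-125) + 6 = -8250 + 6 = -8244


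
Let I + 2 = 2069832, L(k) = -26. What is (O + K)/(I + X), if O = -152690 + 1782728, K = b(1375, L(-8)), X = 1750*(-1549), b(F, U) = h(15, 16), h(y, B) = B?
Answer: -815027/320460 ≈ -2.5433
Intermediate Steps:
b(F, U) = 16
X = -2710750
K = 16
I = 2069830 (I = -2 + 2069832 = 2069830)
O = 1630038
(O + K)/(I + X) = (1630038 + 16)/(2069830 - 2710750) = 1630054/(-640920) = 1630054*(-1/640920) = -815027/320460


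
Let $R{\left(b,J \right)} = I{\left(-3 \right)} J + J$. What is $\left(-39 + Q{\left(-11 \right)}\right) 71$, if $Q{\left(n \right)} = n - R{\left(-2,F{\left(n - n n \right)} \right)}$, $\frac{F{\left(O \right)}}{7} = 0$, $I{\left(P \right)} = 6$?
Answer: $-3550$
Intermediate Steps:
$F{\left(O \right)} = 0$ ($F{\left(O \right)} = 7 \cdot 0 = 0$)
$R{\left(b,J \right)} = 7 J$ ($R{\left(b,J \right)} = 6 J + J = 7 J$)
$Q{\left(n \right)} = n$ ($Q{\left(n \right)} = n - 7 \cdot 0 = n - 0 = n + 0 = n$)
$\left(-39 + Q{\left(-11 \right)}\right) 71 = \left(-39 - 11\right) 71 = \left(-50\right) 71 = -3550$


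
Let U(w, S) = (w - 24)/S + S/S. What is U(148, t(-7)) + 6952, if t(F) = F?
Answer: 48547/7 ≈ 6935.3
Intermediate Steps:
U(w, S) = 1 + (-24 + w)/S (U(w, S) = (-24 + w)/S + 1 = 1 + (-24 + w)/S)
U(148, t(-7)) + 6952 = (-24 - 7 + 148)/(-7) + 6952 = -1/7*117 + 6952 = -117/7 + 6952 = 48547/7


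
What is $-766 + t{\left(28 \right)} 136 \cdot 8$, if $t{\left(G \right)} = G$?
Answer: $29698$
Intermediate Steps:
$-766 + t{\left(28 \right)} 136 \cdot 8 = -766 + 28 \cdot 136 \cdot 8 = -766 + 28 \cdot 1088 = -766 + 30464 = 29698$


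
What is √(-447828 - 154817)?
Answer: I*√602645 ≈ 776.3*I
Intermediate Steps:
√(-447828 - 154817) = √(-602645) = I*√602645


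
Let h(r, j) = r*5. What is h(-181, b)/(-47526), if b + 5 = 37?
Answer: 905/47526 ≈ 0.019042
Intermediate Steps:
b = 32 (b = -5 + 37 = 32)
h(r, j) = 5*r
h(-181, b)/(-47526) = (5*(-181))/(-47526) = -905*(-1/47526) = 905/47526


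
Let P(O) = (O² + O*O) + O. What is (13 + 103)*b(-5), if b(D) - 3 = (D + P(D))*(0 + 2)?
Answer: 9628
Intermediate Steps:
P(O) = O + 2*O² (P(O) = (O² + O²) + O = 2*O² + O = O + 2*O²)
b(D) = 3 + 2*D + 2*D*(1 + 2*D) (b(D) = 3 + (D + D*(1 + 2*D))*(0 + 2) = 3 + (D + D*(1 + 2*D))*2 = 3 + (2*D + 2*D*(1 + 2*D)) = 3 + 2*D + 2*D*(1 + 2*D))
(13 + 103)*b(-5) = (13 + 103)*(3 + 4*(-5) + 4*(-5)²) = 116*(3 - 20 + 4*25) = 116*(3 - 20 + 100) = 116*83 = 9628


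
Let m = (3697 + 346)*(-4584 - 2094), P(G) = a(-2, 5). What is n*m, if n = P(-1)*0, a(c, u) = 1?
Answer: 0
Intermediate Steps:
P(G) = 1
m = -26999154 (m = 4043*(-6678) = -26999154)
n = 0 (n = 1*0 = 0)
n*m = 0*(-26999154) = 0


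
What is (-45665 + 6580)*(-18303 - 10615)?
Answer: 1130260030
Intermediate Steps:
(-45665 + 6580)*(-18303 - 10615) = -39085*(-28918) = 1130260030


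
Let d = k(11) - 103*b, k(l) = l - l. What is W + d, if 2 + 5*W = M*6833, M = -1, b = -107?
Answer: 9654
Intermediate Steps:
k(l) = 0
W = -1367 (W = -⅖ + (-1*6833)/5 = -⅖ + (⅕)*(-6833) = -⅖ - 6833/5 = -1367)
d = 11021 (d = 0 - 103*(-107) = 0 + 11021 = 11021)
W + d = -1367 + 11021 = 9654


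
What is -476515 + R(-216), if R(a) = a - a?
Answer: -476515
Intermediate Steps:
R(a) = 0
-476515 + R(-216) = -476515 + 0 = -476515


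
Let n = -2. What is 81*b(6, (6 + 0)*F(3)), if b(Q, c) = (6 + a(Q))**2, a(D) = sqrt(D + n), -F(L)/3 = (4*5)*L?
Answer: 5184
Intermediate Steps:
F(L) = -60*L (F(L) = -3*4*5*L = -60*L)
a(D) = sqrt(-2 + D) (a(D) = sqrt(D - 2) = sqrt(-2 + D))
b(Q, c) = (6 + sqrt(-2 + Q))**2
81*b(6, (6 + 0)*F(3)) = 81*(6 + sqrt(-2 + 6))**2 = 81*(6 + sqrt(4))**2 = 81*(6 + 2)**2 = 81*8**2 = 81*64 = 5184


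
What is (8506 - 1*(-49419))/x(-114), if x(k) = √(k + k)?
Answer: -57925*I*√57/114 ≈ -3836.2*I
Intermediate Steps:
x(k) = √2*√k (x(k) = √(2*k) = √2*√k)
(8506 - 1*(-49419))/x(-114) = (8506 - 1*(-49419))/((√2*√(-114))) = (8506 + 49419)/((√2*(I*√114))) = 57925/((2*I*√57)) = 57925*(-I*√57/114) = -57925*I*√57/114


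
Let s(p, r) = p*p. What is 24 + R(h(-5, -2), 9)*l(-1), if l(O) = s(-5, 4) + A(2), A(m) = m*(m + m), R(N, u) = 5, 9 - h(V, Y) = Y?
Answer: 189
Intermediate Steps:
s(p, r) = p**2
h(V, Y) = 9 - Y
A(m) = 2*m**2 (A(m) = m*(2*m) = 2*m**2)
l(O) = 33 (l(O) = (-5)**2 + 2*2**2 = 25 + 2*4 = 25 + 8 = 33)
24 + R(h(-5, -2), 9)*l(-1) = 24 + 5*33 = 24 + 165 = 189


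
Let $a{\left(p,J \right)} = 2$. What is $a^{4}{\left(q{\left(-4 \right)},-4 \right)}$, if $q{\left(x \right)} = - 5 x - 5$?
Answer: $16$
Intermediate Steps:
$q{\left(x \right)} = -5 - 5 x$ ($q{\left(x \right)} = - 5 x - 5 = -5 - 5 x$)
$a^{4}{\left(q{\left(-4 \right)},-4 \right)} = 2^{4} = 16$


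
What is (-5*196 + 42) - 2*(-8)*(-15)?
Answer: -1178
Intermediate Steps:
(-5*196 + 42) - 2*(-8)*(-15) = (-980 + 42) + 16*(-15) = -938 - 240 = -1178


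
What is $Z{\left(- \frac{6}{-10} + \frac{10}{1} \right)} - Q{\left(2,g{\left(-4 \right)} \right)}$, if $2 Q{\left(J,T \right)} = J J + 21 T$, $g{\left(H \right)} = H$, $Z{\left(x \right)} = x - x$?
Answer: $40$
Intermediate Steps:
$Z{\left(x \right)} = 0$
$Q{\left(J,T \right)} = \frac{J^{2}}{2} + \frac{21 T}{2}$ ($Q{\left(J,T \right)} = \frac{J J + 21 T}{2} = \frac{J^{2} + 21 T}{2} = \frac{J^{2}}{2} + \frac{21 T}{2}$)
$Z{\left(- \frac{6}{-10} + \frac{10}{1} \right)} - Q{\left(2,g{\left(-4 \right)} \right)} = 0 - \left(\frac{2^{2}}{2} + \frac{21}{2} \left(-4\right)\right) = 0 - \left(\frac{1}{2} \cdot 4 - 42\right) = 0 - \left(2 - 42\right) = 0 - -40 = 0 + 40 = 40$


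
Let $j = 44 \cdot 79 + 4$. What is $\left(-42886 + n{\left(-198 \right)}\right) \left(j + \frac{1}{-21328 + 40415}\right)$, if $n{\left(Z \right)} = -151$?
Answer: $- \frac{2858636365157}{19087} \approx -1.4977 \cdot 10^{8}$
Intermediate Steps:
$j = 3480$ ($j = 3476 + 4 = 3480$)
$\left(-42886 + n{\left(-198 \right)}\right) \left(j + \frac{1}{-21328 + 40415}\right) = \left(-42886 - 151\right) \left(3480 + \frac{1}{-21328 + 40415}\right) = - 43037 \left(3480 + \frac{1}{19087}\right) = \left(-43037\right) \frac{66422761}{19087} = - \frac{2858636365157}{19087}$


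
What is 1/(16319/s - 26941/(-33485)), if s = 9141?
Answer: 306086385/792709396 ≈ 0.38613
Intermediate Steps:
1/(16319/s - 26941/(-33485)) = 1/(16319/9141 - 26941/(-33485)) = 1/(16319*(1/9141) - 26941*(-1/33485)) = 1/(16319/9141 + 26941/33485) = 1/(792709396/306086385) = 306086385/792709396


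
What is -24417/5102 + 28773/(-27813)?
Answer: -275303289/47300642 ≈ -5.8203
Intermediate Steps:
-24417/5102 + 28773/(-27813) = -24417*1/5102 + 28773*(-1/27813) = -24417/5102 - 9591/9271 = -275303289/47300642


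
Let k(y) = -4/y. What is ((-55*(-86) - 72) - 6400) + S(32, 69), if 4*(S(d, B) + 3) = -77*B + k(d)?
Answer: -98345/32 ≈ -3073.3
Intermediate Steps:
S(d, B) = -3 - 1/d - 77*B/4 (S(d, B) = -3 + (-77*B - 4/d)/4 = -3 + (-1/d - 77*B/4) = -3 - 1/d - 77*B/4)
((-55*(-86) - 72) - 6400) + S(32, 69) = ((-55*(-86) - 72) - 6400) + (-3 - 1/32 - 77/4*69) = ((4730 - 72) - 6400) + (-3 - 1*1/32 - 5313/4) = (4658 - 6400) + (-3 - 1/32 - 5313/4) = -1742 - 42601/32 = -98345/32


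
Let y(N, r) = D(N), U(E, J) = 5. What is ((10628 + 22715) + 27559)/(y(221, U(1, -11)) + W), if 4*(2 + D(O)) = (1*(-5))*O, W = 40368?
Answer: 243608/160359 ≈ 1.5191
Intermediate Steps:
D(O) = -2 - 5*O/4 (D(O) = -2 + ((1*(-5))*O)/4 = -2 + (-5*O)/4 = -2 - 5*O/4)
y(N, r) = -2 - 5*N/4
((10628 + 22715) + 27559)/(y(221, U(1, -11)) + W) = ((10628 + 22715) + 27559)/((-2 - 5/4*221) + 40368) = (33343 + 27559)/((-2 - 1105/4) + 40368) = 60902/(-1113/4 + 40368) = 60902/(160359/4) = 60902*(4/160359) = 243608/160359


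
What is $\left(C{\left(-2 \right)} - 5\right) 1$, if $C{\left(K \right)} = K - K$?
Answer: $-5$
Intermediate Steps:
$C{\left(K \right)} = 0$
$\left(C{\left(-2 \right)} - 5\right) 1 = \left(0 - 5\right) 1 = \left(-5\right) 1 = -5$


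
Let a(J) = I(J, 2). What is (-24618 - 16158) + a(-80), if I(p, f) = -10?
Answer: -40786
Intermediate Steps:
a(J) = -10
(-24618 - 16158) + a(-80) = (-24618 - 16158) - 10 = -40776 - 10 = -40786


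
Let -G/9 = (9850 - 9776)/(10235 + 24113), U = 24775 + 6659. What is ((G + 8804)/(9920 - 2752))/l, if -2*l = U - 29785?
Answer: -151199563/101498614784 ≈ -0.0014897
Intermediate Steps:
U = 31434
G = -333/17174 (G = -9*(9850 - 9776)/(10235 + 24113) = -666/34348 = -9*37/17174 = -333/17174 ≈ -0.019390)
l = -1649/2 (l = -(31434 - 29785)/2 = -1/2*1649 = -1649/2 ≈ -824.50)
((G + 8804)/(9920 - 2752))/l = ((-333/17174 + 8804)/(9920 - 2752))/(-1649/2) = ((151199563/17174)/7168)*(-2/1649) = ((151199563/17174)*(1/7168))*(-2/1649) = (151199563/123103232)*(-2/1649) = -151199563/101498614784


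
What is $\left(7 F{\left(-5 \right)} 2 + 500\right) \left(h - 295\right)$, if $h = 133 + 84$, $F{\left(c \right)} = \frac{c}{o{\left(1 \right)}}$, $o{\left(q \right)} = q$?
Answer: $-33540$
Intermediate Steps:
$F{\left(c \right)} = c$ ($F{\left(c \right)} = \frac{c}{1} = c 1 = c$)
$h = 217$
$\left(7 F{\left(-5 \right)} 2 + 500\right) \left(h - 295\right) = \left(7 \left(-5\right) 2 + 500\right) \left(217 - 295\right) = \left(\left(-35\right) 2 + 500\right) \left(-78\right) = \left(-70 + 500\right) \left(-78\right) = 430 \left(-78\right) = -33540$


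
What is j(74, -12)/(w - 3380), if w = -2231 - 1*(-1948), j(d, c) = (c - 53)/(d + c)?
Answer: 65/227106 ≈ 0.00028621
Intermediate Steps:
j(d, c) = (-53 + c)/(c + d)
w = -283 (w = -2231 + 1948 = -283)
j(74, -12)/(w - 3380) = ((-53 - 12)/(-12 + 74))/(-283 - 3380) = (-65/62)/(-3663) = ((1/62)*(-65))*(-1/3663) = -65/62*(-1/3663) = 65/227106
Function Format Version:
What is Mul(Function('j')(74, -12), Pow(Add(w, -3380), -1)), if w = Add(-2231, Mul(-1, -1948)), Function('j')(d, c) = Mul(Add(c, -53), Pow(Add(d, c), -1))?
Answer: Rational(65, 227106) ≈ 0.00028621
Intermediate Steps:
Function('j')(d, c) = Mul(Pow(Add(c, d), -1), Add(-53, c)) (Function('j')(d, c) = Mul(Add(-53, c), Pow(Add(c, d), -1)) = Mul(Pow(Add(c, d), -1), Add(-53, c)))
w = -283 (w = Add(-2231, 1948) = -283)
Mul(Function('j')(74, -12), Pow(Add(w, -3380), -1)) = Mul(Mul(Pow(Add(-12, 74), -1), Add(-53, -12)), Pow(Add(-283, -3380), -1)) = Mul(Mul(Pow(62, -1), -65), Pow(-3663, -1)) = Mul(Mul(Rational(1, 62), -65), Rational(-1, 3663)) = Mul(Rational(-65, 62), Rational(-1, 3663)) = Rational(65, 227106)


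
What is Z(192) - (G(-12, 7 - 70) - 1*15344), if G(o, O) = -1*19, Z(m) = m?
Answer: 15555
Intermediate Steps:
G(o, O) = -19
Z(192) - (G(-12, 7 - 70) - 1*15344) = 192 - (-19 - 1*15344) = 192 - (-19 - 15344) = 192 - 1*(-15363) = 192 + 15363 = 15555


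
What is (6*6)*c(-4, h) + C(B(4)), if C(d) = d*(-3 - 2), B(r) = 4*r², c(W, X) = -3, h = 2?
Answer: -428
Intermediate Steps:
C(d) = -5*d (C(d) = d*(-5) = -5*d)
(6*6)*c(-4, h) + C(B(4)) = (6*6)*(-3) - 20*4² = 36*(-3) - 20*16 = -108 - 5*64 = -108 - 320 = -428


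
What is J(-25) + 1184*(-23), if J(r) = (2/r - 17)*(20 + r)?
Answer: -135733/5 ≈ -27147.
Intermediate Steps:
J(r) = (-17 + 2/r)*(20 + r)
J(-25) + 1184*(-23) = (-338 - 17*(-25) + 40/(-25)) + 1184*(-23) = (-338 + 425 + 40*(-1/25)) - 27232 = (-338 + 425 - 8/5) - 27232 = 427/5 - 27232 = -135733/5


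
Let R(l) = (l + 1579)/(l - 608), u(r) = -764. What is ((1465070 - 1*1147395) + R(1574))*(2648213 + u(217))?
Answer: 38687702105007/46 ≈ 8.4104e+11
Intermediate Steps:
R(l) = (1579 + l)/(-608 + l)
((1465070 - 1*1147395) + R(1574))*(2648213 + u(217)) = ((1465070 - 1*1147395) + (1579 + 1574)/(-608 + 1574))*(2648213 - 764) = ((1465070 - 1147395) + 3153/966)*2647449 = (317675 + (1/966)*3153)*2647449 = (317675 + 1051/322)*2647449 = (102292401/322)*2647449 = 38687702105007/46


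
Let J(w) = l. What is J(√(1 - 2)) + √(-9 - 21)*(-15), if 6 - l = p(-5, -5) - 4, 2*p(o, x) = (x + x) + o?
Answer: 35/2 - 15*I*√30 ≈ 17.5 - 82.158*I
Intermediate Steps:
p(o, x) = x + o/2 (p(o, x) = ((x + x) + o)/2 = (2*x + o)/2 = (o + 2*x)/2 = x + o/2)
l = 35/2 (l = 6 - ((-5 + (½)*(-5)) - 4) = 6 - ((-5 - 5/2) - 4) = 6 - (-15/2 - 4) = 6 - 1*(-23/2) = 6 + 23/2 = 35/2 ≈ 17.500)
J(w) = 35/2
J(√(1 - 2)) + √(-9 - 21)*(-15) = 35/2 + √(-9 - 21)*(-15) = 35/2 + √(-30)*(-15) = 35/2 + (I*√30)*(-15) = 35/2 - 15*I*√30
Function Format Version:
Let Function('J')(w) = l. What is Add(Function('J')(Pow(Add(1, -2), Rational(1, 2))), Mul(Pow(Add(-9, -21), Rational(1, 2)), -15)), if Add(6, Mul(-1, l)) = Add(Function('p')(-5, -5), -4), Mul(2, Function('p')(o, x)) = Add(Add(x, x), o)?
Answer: Add(Rational(35, 2), Mul(-15, I, Pow(30, Rational(1, 2)))) ≈ Add(17.500, Mul(-82.158, I))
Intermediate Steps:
Function('p')(o, x) = Add(x, Mul(Rational(1, 2), o)) (Function('p')(o, x) = Mul(Rational(1, 2), Add(Add(x, x), o)) = Mul(Rational(1, 2), Add(Mul(2, x), o)) = Mul(Rational(1, 2), Add(o, Mul(2, x))) = Add(x, Mul(Rational(1, 2), o)))
l = Rational(35, 2) (l = Add(6, Mul(-1, Add(Add(-5, Mul(Rational(1, 2), -5)), -4))) = Add(6, Mul(-1, Add(Add(-5, Rational(-5, 2)), -4))) = Add(6, Mul(-1, Add(Rational(-15, 2), -4))) = Add(6, Mul(-1, Rational(-23, 2))) = Add(6, Rational(23, 2)) = Rational(35, 2) ≈ 17.500)
Function('J')(w) = Rational(35, 2)
Add(Function('J')(Pow(Add(1, -2), Rational(1, 2))), Mul(Pow(Add(-9, -21), Rational(1, 2)), -15)) = Add(Rational(35, 2), Mul(Pow(Add(-9, -21), Rational(1, 2)), -15)) = Add(Rational(35, 2), Mul(Pow(-30, Rational(1, 2)), -15)) = Add(Rational(35, 2), Mul(Mul(I, Pow(30, Rational(1, 2))), -15)) = Add(Rational(35, 2), Mul(-15, I, Pow(30, Rational(1, 2))))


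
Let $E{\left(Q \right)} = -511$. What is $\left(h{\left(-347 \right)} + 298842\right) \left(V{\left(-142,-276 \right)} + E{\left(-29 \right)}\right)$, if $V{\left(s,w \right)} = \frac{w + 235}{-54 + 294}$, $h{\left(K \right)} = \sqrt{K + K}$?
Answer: $- \frac{6110372567}{40} - \frac{122681 i \sqrt{694}}{240} \approx -1.5276 \cdot 10^{8} - 13466.0 i$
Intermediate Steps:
$h{\left(K \right)} = \sqrt{2} \sqrt{K}$ ($h{\left(K \right)} = \sqrt{2 K} = \sqrt{2} \sqrt{K}$)
$V{\left(s,w \right)} = \frac{47}{48} + \frac{w}{240}$ ($V{\left(s,w \right)} = \frac{235 + w}{240} = \left(235 + w\right) \frac{1}{240} = \frac{47}{48} + \frac{w}{240}$)
$\left(h{\left(-347 \right)} + 298842\right) \left(V{\left(-142,-276 \right)} + E{\left(-29 \right)}\right) = \left(\sqrt{2} \sqrt{-347} + 298842\right) \left(\left(\frac{47}{48} + \frac{1}{240} \left(-276\right)\right) - 511\right) = \left(\sqrt{2} i \sqrt{347} + 298842\right) \left(\left(\frac{47}{48} - \frac{23}{20}\right) - 511\right) = \left(i \sqrt{694} + 298842\right) \left(- \frac{41}{240} - 511\right) = \left(298842 + i \sqrt{694}\right) \left(- \frac{122681}{240}\right) = - \frac{6110372567}{40} - \frac{122681 i \sqrt{694}}{240}$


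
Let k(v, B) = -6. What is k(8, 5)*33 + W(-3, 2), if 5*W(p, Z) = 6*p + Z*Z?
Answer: -1004/5 ≈ -200.80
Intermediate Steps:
W(p, Z) = Z²/5 + 6*p/5 (W(p, Z) = (6*p + Z*Z)/5 = (6*p + Z²)/5 = (Z² + 6*p)/5 = Z²/5 + 6*p/5)
k(8, 5)*33 + W(-3, 2) = -6*33 + ((⅕)*2² + (6/5)*(-3)) = -198 + ((⅕)*4 - 18/5) = -198 + (⅘ - 18/5) = -198 - 14/5 = -1004/5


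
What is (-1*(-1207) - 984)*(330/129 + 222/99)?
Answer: 1519076/1419 ≈ 1070.5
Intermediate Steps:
(-1*(-1207) - 984)*(330/129 + 222/99) = (1207 - 984)*(330*(1/129) + 222*(1/99)) = 223*(110/43 + 74/33) = 223*(6812/1419) = 1519076/1419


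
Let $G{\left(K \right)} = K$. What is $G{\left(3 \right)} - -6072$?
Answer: $6075$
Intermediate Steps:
$G{\left(3 \right)} - -6072 = 3 - -6072 = 3 + 6072 = 6075$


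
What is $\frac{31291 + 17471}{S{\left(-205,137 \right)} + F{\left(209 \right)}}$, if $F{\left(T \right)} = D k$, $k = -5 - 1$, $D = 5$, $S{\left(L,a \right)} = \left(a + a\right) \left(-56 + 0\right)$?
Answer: $- \frac{24381}{7687} \approx -3.1717$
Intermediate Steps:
$S{\left(L,a \right)} = - 112 a$ ($S{\left(L,a \right)} = 2 a \left(-56\right) = - 112 a$)
$k = -6$
$F{\left(T \right)} = -30$ ($F{\left(T \right)} = 5 \left(-6\right) = -30$)
$\frac{31291 + 17471}{S{\left(-205,137 \right)} + F{\left(209 \right)}} = \frac{31291 + 17471}{\left(-112\right) 137 - 30} = \frac{48762}{-15344 - 30} = \frac{48762}{-15374} = 48762 \left(- \frac{1}{15374}\right) = - \frac{24381}{7687}$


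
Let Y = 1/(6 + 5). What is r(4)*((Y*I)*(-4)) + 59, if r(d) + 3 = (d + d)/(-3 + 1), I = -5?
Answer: 509/11 ≈ 46.273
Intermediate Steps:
r(d) = -3 - d (r(d) = -3 + (d + d)/(-3 + 1) = -3 + (2*d)/(-2) = -3 + (2*d)*(-½) = -3 - d)
Y = 1/11 ≈ 0.090909
r(4)*((Y*I)*(-4)) + 59 = (-3 - 1*4)*(((1/11)*(-5))*(-4)) + 59 = (-3 - 4)*(-5/11*(-4)) + 59 = -7*20/11 + 59 = -140/11 + 59 = 509/11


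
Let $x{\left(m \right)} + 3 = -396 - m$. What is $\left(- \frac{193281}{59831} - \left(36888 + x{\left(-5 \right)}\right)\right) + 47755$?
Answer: $\frac{673563610}{59831} \approx 11258.0$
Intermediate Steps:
$x{\left(m \right)} = -399 - m$ ($x{\left(m \right)} = -3 - \left(396 + m\right) = -399 - m$)
$\left(- \frac{193281}{59831} - \left(36888 + x{\left(-5 \right)}\right)\right) + 47755 = \left(- \frac{193281}{59831} - \left(36489 + 5\right)\right) + 47755 = \left(\left(-193281\right) \frac{1}{59831} - 36494\right) + 47755 = \left(- \frac{193281}{59831} - 36494\right) + 47755 = - \frac{2183665795}{59831} + 47755 = \frac{673563610}{59831}$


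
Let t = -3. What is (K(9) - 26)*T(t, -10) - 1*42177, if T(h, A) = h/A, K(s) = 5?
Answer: -421833/10 ≈ -42183.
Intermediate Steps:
(K(9) - 26)*T(t, -10) - 1*42177 = (5 - 26)*(-3/(-10)) - 1*42177 = -(-63)*(-1)/10 - 42177 = -21*3/10 - 42177 = -63/10 - 42177 = -421833/10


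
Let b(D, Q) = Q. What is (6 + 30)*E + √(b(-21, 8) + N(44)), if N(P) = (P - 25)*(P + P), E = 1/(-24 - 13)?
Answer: -36/37 + 4*√105 ≈ 40.015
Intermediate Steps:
E = -1/37 (E = 1/(-37) = -1/37 ≈ -0.027027)
N(P) = 2*P*(-25 + P) (N(P) = (-25 + P)*(2*P) = 2*P*(-25 + P))
(6 + 30)*E + √(b(-21, 8) + N(44)) = (6 + 30)*(-1/37) + √(8 + 2*44*(-25 + 44)) = 36*(-1/37) + √(8 + 2*44*19) = -36/37 + √(8 + 1672) = -36/37 + √1680 = -36/37 + 4*√105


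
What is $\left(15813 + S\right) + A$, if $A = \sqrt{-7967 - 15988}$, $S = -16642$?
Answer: $-829 + i \sqrt{23955} \approx -829.0 + 154.77 i$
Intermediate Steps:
$A = i \sqrt{23955}$ ($A = \sqrt{-23955} = i \sqrt{23955} \approx 154.77 i$)
$\left(15813 + S\right) + A = \left(15813 - 16642\right) + i \sqrt{23955} = -829 + i \sqrt{23955}$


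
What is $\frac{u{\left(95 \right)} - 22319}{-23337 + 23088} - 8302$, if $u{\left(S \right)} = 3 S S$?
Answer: $- \frac{2071954}{249} \approx -8321.1$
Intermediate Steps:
$u{\left(S \right)} = 3 S^{2}$
$\frac{u{\left(95 \right)} - 22319}{-23337 + 23088} - 8302 = \frac{3 \cdot 95^{2} - 22319}{-23337 + 23088} - 8302 = \frac{3 \cdot 9025 - 22319}{-249} - 8302 = \left(27075 - 22319\right) \left(- \frac{1}{249}\right) - 8302 = 4756 \left(- \frac{1}{249}\right) - 8302 = - \frac{4756}{249} - 8302 = - \frac{2071954}{249}$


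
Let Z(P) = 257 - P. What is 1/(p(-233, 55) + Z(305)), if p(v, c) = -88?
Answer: -1/136 ≈ -0.0073529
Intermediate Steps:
1/(p(-233, 55) + Z(305)) = 1/(-88 + (257 - 1*305)) = 1/(-88 + (257 - 305)) = 1/(-88 - 48) = 1/(-136) = -1/136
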